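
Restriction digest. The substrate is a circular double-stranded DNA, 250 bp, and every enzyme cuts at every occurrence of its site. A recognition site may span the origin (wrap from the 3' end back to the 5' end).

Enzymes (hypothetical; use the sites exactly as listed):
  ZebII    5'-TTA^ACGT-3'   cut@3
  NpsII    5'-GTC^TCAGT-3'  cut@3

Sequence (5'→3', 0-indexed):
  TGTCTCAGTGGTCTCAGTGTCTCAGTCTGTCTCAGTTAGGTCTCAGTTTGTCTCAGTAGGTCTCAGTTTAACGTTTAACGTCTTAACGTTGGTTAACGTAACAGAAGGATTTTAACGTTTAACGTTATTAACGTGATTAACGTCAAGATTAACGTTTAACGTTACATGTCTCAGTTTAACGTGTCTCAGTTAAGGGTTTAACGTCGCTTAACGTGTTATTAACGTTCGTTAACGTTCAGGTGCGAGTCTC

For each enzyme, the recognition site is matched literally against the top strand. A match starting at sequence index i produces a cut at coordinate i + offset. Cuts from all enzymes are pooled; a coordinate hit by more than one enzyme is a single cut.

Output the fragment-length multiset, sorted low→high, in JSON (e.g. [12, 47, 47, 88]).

Scan for sites:
  ZebII (TTAACGT, off=3): starts [67, 74, 82, 92, 111, 118, 127, 136, 148, 155, 175, 197, 207, 218, 228] → cuts [70, 77, 85, 95, 114, 121, 130, 139, 151, 158, 178, 200, 210, 221, 231]
  NpsII (GTCTCAGT, off=3): starts [1, 10, 18, 28, 39, 49, 59, 167, 182] → cuts [4, 13, 21, 31, 42, 52, 62, 170, 185]

Pooled cuts: [4, 13, 21, 31, 42, 52, 62, 70, 77, 85, 95, 114, 121, 130, 139, 151, 158, 170, 178, 185, 200, 210, 221, 231]

Fragment lengths:
  4→13: 9 bp
  13→21: 8 bp
  21→31: 10 bp
  31→42: 11 bp
  42→52: 10 bp
  52→62: 10 bp
  62→70: 8 bp
  70→77: 7 bp
  77→85: 8 bp
  85→95: 10 bp
  95→114: 19 bp
  114→121: 7 bp
  121→130: 9 bp
  130→139: 9 bp
  139→151: 12 bp
  151→158: 7 bp
  158→170: 12 bp
  170→178: 8 bp
  178→185: 7 bp
  185→200: 15 bp
  200→210: 10 bp
  210→221: 11 bp
  221→231: 10 bp
  231→4 (wrap): 250-231+4 = 23 bp

[7,7,7,7,8,8,8,8,9,9,9,10,10,10,10,10,10,11,11,12,12,15,19,23]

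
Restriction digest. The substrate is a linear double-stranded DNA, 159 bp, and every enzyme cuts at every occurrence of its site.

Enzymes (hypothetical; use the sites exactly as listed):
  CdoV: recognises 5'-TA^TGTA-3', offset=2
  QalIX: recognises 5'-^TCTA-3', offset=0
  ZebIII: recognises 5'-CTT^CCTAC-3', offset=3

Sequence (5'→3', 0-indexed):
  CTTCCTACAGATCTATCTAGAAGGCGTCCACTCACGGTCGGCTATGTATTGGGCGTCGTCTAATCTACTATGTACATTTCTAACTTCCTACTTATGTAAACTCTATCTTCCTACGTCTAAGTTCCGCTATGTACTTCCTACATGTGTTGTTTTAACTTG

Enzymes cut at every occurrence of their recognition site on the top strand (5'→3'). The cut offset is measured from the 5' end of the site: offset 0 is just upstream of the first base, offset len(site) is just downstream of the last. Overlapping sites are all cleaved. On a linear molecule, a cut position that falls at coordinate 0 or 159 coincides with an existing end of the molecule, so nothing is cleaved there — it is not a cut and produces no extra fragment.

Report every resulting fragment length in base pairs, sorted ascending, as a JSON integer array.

Site scan:
  CdoV TATGTA/2: at [42, 68, 92, 127] ⇒ [44, 70, 94, 129]
  QalIX TCTA/0: at [11, 15, 58, 63, 78, 101, 115] ⇒ [11, 15, 58, 63, 78, 101, 115]
  ZebIII CTTCCTAC/3: at [0, 83, 106, 133] ⇒ [3, 86, 109, 136]

Pooled cuts: [3, 11, 15, 44, 58, 63, 70, 78, 86, 94, 101, 109, 115, 129, 136]

Fragments:
  [0,3): 3 bp
  [3,11): 8 bp
  [11,15): 4 bp
  [15,44): 29 bp
  [44,58): 14 bp
  [58,63): 5 bp
  [63,70): 7 bp
  [70,78): 8 bp
  [78,86): 8 bp
  [86,94): 8 bp
  [94,101): 7 bp
  [101,109): 8 bp
  [109,115): 6 bp
  [115,129): 14 bp
  [129,136): 7 bp
  [136,159): 23 bp

[3,4,5,6,7,7,7,8,8,8,8,8,14,14,23,29]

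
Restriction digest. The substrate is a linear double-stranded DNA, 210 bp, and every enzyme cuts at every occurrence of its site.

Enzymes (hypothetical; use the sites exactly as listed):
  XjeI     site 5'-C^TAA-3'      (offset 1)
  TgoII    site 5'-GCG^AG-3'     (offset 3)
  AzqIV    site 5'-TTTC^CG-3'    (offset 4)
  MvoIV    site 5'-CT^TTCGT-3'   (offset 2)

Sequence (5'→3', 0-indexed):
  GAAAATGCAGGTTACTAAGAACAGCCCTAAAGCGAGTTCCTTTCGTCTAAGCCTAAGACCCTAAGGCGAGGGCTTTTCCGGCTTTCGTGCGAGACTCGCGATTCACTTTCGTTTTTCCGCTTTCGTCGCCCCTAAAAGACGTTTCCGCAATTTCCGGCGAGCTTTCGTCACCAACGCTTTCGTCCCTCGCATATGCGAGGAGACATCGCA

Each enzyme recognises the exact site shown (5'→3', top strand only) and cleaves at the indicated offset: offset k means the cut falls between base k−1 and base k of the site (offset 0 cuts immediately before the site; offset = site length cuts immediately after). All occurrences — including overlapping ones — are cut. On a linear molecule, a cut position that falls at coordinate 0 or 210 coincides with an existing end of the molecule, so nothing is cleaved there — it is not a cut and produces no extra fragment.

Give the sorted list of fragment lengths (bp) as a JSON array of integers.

Per-enzyme occurrences:
  XjeI CTAA/1: at [14, 26, 46, 52, 60, 131] ⇒ [15, 27, 47, 53, 61, 132]
  TgoII GCGAG/3: at [31, 65, 88, 156, 194] ⇒ [34, 68, 91, 159, 197]
  AzqIV TTTCCG/4: at [74, 113, 141, 150] ⇒ [78, 117, 145, 154]
  MvoIV CTTTCGT/2: at [39, 81, 105, 119, 161, 176] ⇒ [41, 83, 107, 121, 163, 178]

All cut coordinates (distinct, sorted): [15, 27, 34, 41, 47, 53, 61, 68, 78, 83, 91, 107, 117, 121, 132, 145, 154, 159, 163, 178, 197]

Fragment lengths:
  [0,15): 15 bp
  [15,27): 12 bp
  [27,34): 7 bp
  [34,41): 7 bp
  [41,47): 6 bp
  [47,53): 6 bp
  [53,61): 8 bp
  [61,68): 7 bp
  [68,78): 10 bp
  [78,83): 5 bp
  [83,91): 8 bp
  [91,107): 16 bp
  [107,117): 10 bp
  [117,121): 4 bp
  [121,132): 11 bp
  [132,145): 13 bp
  [145,154): 9 bp
  [154,159): 5 bp
  [159,163): 4 bp
  [163,178): 15 bp
  [178,197): 19 bp
  [197,210): 13 bp

[4,4,5,5,6,6,7,7,7,8,8,9,10,10,11,12,13,13,15,15,16,19]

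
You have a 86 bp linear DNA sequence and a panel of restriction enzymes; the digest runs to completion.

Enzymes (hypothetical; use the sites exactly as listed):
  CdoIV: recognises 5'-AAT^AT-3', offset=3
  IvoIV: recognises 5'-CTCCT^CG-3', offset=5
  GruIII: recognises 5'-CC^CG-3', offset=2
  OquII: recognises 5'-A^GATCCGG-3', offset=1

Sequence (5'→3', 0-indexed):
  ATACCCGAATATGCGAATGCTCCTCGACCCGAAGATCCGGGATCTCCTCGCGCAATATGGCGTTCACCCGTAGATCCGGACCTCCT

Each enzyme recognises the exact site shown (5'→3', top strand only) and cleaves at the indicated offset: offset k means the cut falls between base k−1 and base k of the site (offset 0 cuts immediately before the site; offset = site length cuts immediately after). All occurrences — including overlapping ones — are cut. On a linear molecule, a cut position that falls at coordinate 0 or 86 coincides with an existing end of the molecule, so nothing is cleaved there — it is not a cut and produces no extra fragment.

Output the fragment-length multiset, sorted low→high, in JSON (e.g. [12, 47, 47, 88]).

Scan for sites:
  CdoIV AATAT/3: at [7, 53] ⇒ [10, 56]
  IvoIV CTCCTCG/5: at [19, 43] ⇒ [24, 48]
  GruIII CCCG/2: at [3, 27, 66] ⇒ [5, 29, 68]
  OquII AGATCCGG/1: at [32, 71] ⇒ [33, 72]

Pooled cuts: [5, 10, 24, 29, 33, 48, 56, 68, 72]

Fragments:
  [0,5): 5 bp
  [5,10): 5 bp
  [10,24): 14 bp
  [24,29): 5 bp
  [29,33): 4 bp
  [33,48): 15 bp
  [48,56): 8 bp
  [56,68): 12 bp
  [68,72): 4 bp
  [72,86): 14 bp

[4,4,5,5,5,8,12,14,14,15]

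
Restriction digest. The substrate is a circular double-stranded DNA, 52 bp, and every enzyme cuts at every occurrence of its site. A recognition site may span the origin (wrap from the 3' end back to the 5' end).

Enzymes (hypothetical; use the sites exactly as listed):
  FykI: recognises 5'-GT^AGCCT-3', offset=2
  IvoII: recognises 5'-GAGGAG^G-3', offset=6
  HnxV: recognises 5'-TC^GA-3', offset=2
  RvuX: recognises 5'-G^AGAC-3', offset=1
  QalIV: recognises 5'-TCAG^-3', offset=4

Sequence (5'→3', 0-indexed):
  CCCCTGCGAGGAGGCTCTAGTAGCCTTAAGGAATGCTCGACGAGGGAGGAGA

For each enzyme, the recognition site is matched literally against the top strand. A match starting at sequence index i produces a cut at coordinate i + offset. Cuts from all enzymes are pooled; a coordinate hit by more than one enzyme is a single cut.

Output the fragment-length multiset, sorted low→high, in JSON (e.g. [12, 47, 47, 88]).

[8,11,16,17]

Scan for sites:
  FykI (GTAGCCT, off=2): starts [19] → cuts [21]
  IvoII (GAGGAGG, off=6): starts [7] → cuts [13]
  HnxV (TCGA, off=2): starts [36] → cuts [38]
  RvuX (GAGAC, off=1): starts [48] → cuts [49]
  QalIV (TCAG, off=4): no sites

Pooled cuts: [13, 21, 38, 49]

Fragments:
  13→21: 8 bp
  21→38: 17 bp
  38→49: 11 bp
  49→13 (wrap): 52-49+13 = 16 bp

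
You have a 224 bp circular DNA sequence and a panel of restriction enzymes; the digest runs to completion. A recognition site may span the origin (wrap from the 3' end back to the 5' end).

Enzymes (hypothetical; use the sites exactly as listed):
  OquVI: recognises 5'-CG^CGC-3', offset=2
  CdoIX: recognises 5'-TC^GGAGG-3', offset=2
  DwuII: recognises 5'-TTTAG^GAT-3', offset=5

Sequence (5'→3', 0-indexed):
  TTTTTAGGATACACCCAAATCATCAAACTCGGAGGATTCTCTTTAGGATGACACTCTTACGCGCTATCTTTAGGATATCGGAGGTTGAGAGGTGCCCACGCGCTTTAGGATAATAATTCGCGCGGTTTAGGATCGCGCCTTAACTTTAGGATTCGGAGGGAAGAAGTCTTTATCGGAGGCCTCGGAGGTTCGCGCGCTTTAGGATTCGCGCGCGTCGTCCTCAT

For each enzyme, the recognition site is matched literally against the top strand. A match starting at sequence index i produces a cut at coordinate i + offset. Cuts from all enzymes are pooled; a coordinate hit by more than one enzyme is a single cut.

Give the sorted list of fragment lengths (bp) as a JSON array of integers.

Per-enzyme occurrences:
  OquVI (CGCGC, off=2): starts [59, 98, 118, 133, 190, 192, 206, 208] → cuts [61, 100, 120, 135, 192, 194, 208, 210]
  CdoIX (TCGGAGG, off=2): starts [28, 77, 152, 172, 181] → cuts [30, 79, 154, 174, 183]
  DwuII (TTTAGGAT, off=5): starts [2, 41, 68, 103, 125, 144, 197] → cuts [7, 46, 73, 108, 130, 149, 202]

Pooled cuts: [7, 30, 46, 61, 73, 79, 100, 108, 120, 130, 135, 149, 154, 174, 183, 192, 194, 202, 208, 210]

Fragment lengths:
  7→30: 23 bp
  30→46: 16 bp
  46→61: 15 bp
  61→73: 12 bp
  73→79: 6 bp
  79→100: 21 bp
  100→108: 8 bp
  108→120: 12 bp
  120→130: 10 bp
  130→135: 5 bp
  135→149: 14 bp
  149→154: 5 bp
  154→174: 20 bp
  174→183: 9 bp
  183→192: 9 bp
  192→194: 2 bp
  194→202: 8 bp
  202→208: 6 bp
  208→210: 2 bp
  210→7 (wrap): 224-210+7 = 21 bp

[2,2,5,5,6,6,8,8,9,9,10,12,12,14,15,16,20,21,21,23]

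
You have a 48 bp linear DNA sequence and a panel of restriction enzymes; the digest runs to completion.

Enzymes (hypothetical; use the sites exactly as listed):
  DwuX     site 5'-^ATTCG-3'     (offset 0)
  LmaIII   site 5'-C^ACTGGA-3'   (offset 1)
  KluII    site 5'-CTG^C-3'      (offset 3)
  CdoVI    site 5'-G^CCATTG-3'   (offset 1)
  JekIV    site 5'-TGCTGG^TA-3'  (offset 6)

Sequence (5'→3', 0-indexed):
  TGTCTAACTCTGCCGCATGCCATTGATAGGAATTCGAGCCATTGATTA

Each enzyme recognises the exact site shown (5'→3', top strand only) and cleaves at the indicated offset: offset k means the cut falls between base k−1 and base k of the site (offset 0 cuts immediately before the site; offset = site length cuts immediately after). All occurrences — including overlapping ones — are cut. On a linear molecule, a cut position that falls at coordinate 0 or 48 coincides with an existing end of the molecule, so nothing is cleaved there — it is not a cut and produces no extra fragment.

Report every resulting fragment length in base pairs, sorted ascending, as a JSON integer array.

[7,7,10,12,12]

Scan for sites:
  DwuX (ATTCG, off=0): starts [31] → cuts [31]
  LmaIII (CACTGGA, off=1): no sites
  KluII (CTGC, off=3): starts [9] → cuts [12]
  CdoVI (GCCATTG, off=1): starts [18, 37] → cuts [19, 38]
  JekIV (TGCTGGTA, off=6): no sites

Pooled cuts: [12, 19, 31, 38]

Fragments:
  [0,12): 12 bp
  [12,19): 7 bp
  [19,31): 12 bp
  [31,38): 7 bp
  [38,48): 10 bp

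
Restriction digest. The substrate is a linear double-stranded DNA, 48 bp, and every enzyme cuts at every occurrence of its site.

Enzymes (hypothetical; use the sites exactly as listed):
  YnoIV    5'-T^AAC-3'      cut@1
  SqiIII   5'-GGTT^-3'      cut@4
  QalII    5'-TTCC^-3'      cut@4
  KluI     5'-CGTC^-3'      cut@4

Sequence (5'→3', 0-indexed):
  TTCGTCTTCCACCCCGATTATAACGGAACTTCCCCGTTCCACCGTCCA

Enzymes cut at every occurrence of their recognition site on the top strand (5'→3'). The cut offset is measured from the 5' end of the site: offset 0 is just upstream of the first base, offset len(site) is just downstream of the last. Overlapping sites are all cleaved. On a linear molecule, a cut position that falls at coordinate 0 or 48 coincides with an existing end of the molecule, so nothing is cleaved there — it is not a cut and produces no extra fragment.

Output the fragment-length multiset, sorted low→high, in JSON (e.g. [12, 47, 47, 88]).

[2,4,6,6,7,11,12]

Scan for sites:
  YnoIV (TAAC, off=1): starts [20] → cuts [21]
  SqiIII (GGTT, off=4): no sites
  QalII (TTCC, off=4): starts [6, 29, 36] → cuts [10, 33, 40]
  KluI (CGTC, off=4): starts [2, 42] → cuts [6, 46]

Pooled cuts: [6, 10, 21, 33, 40, 46]

Fragment lengths:
  [0,6): 6 bp
  [6,10): 4 bp
  [10,21): 11 bp
  [21,33): 12 bp
  [33,40): 7 bp
  [40,46): 6 bp
  [46,48): 2 bp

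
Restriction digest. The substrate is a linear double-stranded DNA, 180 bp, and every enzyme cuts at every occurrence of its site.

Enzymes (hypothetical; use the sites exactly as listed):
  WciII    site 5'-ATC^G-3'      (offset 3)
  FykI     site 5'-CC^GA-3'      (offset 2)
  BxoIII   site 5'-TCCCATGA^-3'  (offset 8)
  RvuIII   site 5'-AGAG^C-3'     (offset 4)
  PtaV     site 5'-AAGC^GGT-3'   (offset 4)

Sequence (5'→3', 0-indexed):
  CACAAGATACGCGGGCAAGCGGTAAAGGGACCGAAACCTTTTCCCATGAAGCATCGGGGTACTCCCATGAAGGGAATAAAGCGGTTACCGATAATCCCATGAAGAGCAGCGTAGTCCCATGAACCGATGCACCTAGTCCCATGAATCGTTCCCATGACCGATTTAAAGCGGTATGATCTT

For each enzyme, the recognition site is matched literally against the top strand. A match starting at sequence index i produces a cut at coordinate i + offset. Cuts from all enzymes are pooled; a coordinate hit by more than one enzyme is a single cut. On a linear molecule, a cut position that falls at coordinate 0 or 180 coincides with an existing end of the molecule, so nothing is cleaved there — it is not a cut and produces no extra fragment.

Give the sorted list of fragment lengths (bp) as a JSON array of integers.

Per-enzyme occurrences:
  WciII ATCG/3: at [52, 144] ⇒ [55, 147]
  FykI CCGA/2: at [30, 87, 123, 157] ⇒ [32, 89, 125, 159]
  BxoIII TCCCATGA/8: at [41, 62, 94, 114, 136, 149] ⇒ [49, 70, 102, 122, 144, 157]
  RvuIII AGAGC/4: at [102] ⇒ [106]
  PtaV AAGCGGT/4: at [16, 78, 165] ⇒ [20, 82, 169]

Pooled cuts: [20, 32, 49, 55, 70, 82, 89, 102, 106, 122, 125, 144, 147, 157, 159, 169]

Fragments:
  [0,20): 20 bp
  [20,32): 12 bp
  [32,49): 17 bp
  [49,55): 6 bp
  [55,70): 15 bp
  [70,82): 12 bp
  [82,89): 7 bp
  [89,102): 13 bp
  [102,106): 4 bp
  [106,122): 16 bp
  [122,125): 3 bp
  [125,144): 19 bp
  [144,147): 3 bp
  [147,157): 10 bp
  [157,159): 2 bp
  [159,169): 10 bp
  [169,180): 11 bp

[2,3,3,4,6,7,10,10,11,12,12,13,15,16,17,19,20]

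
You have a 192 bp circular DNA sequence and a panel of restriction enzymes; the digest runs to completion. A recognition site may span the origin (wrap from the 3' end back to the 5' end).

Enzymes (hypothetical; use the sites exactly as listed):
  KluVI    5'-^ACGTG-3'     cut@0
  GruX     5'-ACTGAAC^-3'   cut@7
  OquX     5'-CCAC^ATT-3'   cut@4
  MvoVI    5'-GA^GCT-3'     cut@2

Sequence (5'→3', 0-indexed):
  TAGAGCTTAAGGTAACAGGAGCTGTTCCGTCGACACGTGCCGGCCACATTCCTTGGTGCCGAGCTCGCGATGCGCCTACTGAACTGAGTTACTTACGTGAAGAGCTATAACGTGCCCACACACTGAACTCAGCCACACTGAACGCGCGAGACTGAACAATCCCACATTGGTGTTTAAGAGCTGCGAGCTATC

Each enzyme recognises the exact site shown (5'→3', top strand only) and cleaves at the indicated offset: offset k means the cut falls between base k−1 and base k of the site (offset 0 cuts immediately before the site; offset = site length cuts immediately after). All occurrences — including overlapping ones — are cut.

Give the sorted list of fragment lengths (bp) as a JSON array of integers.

Site scan:
  KluVI ACGTG/0: at [34, 94, 109] ⇒ [34, 94, 109]
  GruX ACTGAAC/7: at [77, 121, 136, 150] ⇒ [84, 128, 143, 157]
  OquX CCACATT/4: at [43, 161] ⇒ [47, 165]
  MvoVI GAGCT/2: at [2, 18, 60, 101, 177, 184] ⇒ [4, 20, 62, 103, 179, 186]

Pooled cuts: [4, 20, 34, 47, 62, 84, 94, 103, 109, 128, 143, 157, 165, 179, 186]

Fragments:
  4→20: 16 bp
  20→34: 14 bp
  34→47: 13 bp
  47→62: 15 bp
  62→84: 22 bp
  84→94: 10 bp
  94→103: 9 bp
  103→109: 6 bp
  109→128: 19 bp
  128→143: 15 bp
  143→157: 14 bp
  157→165: 8 bp
  165→179: 14 bp
  179→186: 7 bp
  186→4 (wrap): 192-186+4 = 10 bp

[6,7,8,9,10,10,13,14,14,14,15,15,16,19,22]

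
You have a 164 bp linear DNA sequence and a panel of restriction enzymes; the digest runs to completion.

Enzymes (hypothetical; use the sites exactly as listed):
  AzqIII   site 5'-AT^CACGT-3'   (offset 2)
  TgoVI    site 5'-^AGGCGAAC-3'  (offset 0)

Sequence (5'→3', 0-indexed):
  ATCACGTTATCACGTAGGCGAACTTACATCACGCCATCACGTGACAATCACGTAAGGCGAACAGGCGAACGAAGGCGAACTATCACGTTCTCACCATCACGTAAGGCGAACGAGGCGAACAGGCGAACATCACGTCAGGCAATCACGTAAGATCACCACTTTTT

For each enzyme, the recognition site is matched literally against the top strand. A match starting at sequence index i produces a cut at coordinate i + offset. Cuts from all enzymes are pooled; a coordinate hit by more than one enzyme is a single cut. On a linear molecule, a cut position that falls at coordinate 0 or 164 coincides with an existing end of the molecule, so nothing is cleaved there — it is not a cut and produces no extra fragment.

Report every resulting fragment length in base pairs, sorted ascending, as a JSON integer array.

Scan for sites:
  AzqIII ATCACGT/2: at [0, 8, 35, 46, 81, 95, 128, 141] ⇒ [2, 10, 37, 48, 83, 97, 130, 143]
  TgoVI AGGCGAAC/0: at [15, 54, 62, 72, 103, 112, 120] ⇒ [15, 54, 62, 72, 103, 112, 120]

Pooled cuts: [2, 10, 15, 37, 48, 54, 62, 72, 83, 97, 103, 112, 120, 130, 143]

Fragments:
  [0,2): 2 bp
  [2,10): 8 bp
  [10,15): 5 bp
  [15,37): 22 bp
  [37,48): 11 bp
  [48,54): 6 bp
  [54,62): 8 bp
  [62,72): 10 bp
  [72,83): 11 bp
  [83,97): 14 bp
  [97,103): 6 bp
  [103,112): 9 bp
  [112,120): 8 bp
  [120,130): 10 bp
  [130,143): 13 bp
  [143,164): 21 bp

[2,5,6,6,8,8,8,9,10,10,11,11,13,14,21,22]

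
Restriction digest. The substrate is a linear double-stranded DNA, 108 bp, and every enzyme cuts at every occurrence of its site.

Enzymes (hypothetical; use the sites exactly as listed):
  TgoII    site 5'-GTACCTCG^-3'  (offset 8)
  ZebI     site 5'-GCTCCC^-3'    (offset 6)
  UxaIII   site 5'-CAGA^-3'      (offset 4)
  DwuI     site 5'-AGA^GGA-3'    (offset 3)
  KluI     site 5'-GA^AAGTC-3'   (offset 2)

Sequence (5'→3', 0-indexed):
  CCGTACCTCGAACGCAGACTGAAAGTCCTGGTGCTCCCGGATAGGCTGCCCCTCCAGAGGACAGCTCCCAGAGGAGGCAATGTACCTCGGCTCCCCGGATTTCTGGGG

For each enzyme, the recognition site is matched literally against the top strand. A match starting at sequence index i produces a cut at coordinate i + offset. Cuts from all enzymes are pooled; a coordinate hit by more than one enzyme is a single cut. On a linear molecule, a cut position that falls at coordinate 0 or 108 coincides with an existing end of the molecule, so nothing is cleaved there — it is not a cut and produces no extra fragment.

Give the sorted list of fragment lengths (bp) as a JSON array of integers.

[3,4,6,8,10,11,13,16,17,20]

Site scan:
  TgoII (GTACCTCG, off=8): starts [2, 81] → cuts [10, 89]
  ZebI (GCTCCC, off=6): starts [32, 63, 89] → cuts [38, 69, 95]
  UxaIII (CAGA, off=4): starts [14, 54, 68] → cuts [18, 58, 72]
  DwuI (AGAGGA, off=3): starts [55, 69] → cuts [58, 72]
  KluI (GAAAGTC, off=2): starts [20] → cuts [22]

All cut coordinates (distinct, sorted): [10, 18, 22, 38, 58, 69, 72, 89, 95]

Fragment lengths:
  [0,10): 10 bp
  [10,18): 8 bp
  [18,22): 4 bp
  [22,38): 16 bp
  [38,58): 20 bp
  [58,69): 11 bp
  [69,72): 3 bp
  [72,89): 17 bp
  [89,95): 6 bp
  [95,108): 13 bp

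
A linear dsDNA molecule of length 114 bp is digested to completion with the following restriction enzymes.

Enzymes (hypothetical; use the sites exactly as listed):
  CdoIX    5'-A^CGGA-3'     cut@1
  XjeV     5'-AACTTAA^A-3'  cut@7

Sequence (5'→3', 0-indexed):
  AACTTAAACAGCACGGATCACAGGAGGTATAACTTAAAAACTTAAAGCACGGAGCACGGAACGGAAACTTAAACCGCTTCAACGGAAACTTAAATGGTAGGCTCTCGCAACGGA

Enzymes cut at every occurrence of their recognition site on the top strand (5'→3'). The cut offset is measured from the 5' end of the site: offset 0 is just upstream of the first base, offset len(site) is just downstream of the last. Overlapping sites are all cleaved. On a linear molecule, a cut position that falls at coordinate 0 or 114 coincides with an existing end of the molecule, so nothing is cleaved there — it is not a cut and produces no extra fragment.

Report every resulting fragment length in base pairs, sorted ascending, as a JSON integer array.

Per-enzyme occurrences:
  CdoIX ACGGA/1: at [12, 48, 55, 60, 81, 109] ⇒ [13, 49, 56, 61, 82, 110]
  XjeV AACTTAAA/7: at [0, 30, 38, 65, 86] ⇒ [7, 37, 45, 72, 93]

All cut coordinates (distinct, sorted): [7, 13, 37, 45, 49, 56, 61, 72, 82, 93, 110]

Fragment lengths:
  [0,7): 7 bp
  [7,13): 6 bp
  [13,37): 24 bp
  [37,45): 8 bp
  [45,49): 4 bp
  [49,56): 7 bp
  [56,61): 5 bp
  [61,72): 11 bp
  [72,82): 10 bp
  [82,93): 11 bp
  [93,110): 17 bp
  [110,114): 4 bp

[4,4,5,6,7,7,8,10,11,11,17,24]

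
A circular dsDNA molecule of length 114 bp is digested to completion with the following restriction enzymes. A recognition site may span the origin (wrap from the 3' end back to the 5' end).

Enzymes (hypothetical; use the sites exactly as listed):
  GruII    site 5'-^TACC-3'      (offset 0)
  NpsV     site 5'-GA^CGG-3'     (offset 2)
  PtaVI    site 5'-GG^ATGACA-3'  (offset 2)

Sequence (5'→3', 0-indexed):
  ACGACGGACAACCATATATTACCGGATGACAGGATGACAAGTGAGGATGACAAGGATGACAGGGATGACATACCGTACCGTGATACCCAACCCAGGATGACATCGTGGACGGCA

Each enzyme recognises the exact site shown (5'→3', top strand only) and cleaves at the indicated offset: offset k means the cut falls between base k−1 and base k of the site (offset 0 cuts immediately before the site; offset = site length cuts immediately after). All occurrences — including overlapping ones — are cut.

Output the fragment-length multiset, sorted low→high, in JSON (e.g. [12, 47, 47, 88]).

[5,6,6,8,8,9,9,9,13,13,13,15]

Site scan:
  GruII (TACC, off=0): starts [19, 70, 75, 83] → cuts [19, 70, 75, 83]
  NpsV (GACGG, off=2): starts [2, 107] → cuts [4, 109]
  PtaVI (GGATGACA, off=2): starts [23, 31, 44, 53, 62, 94] → cuts [25, 33, 46, 55, 64, 96]

All cut coordinates (distinct, sorted): [4, 19, 25, 33, 46, 55, 64, 70, 75, 83, 96, 109]

Fragment lengths:
  4→19: 15 bp
  19→25: 6 bp
  25→33: 8 bp
  33→46: 13 bp
  46→55: 9 bp
  55→64: 9 bp
  64→70: 6 bp
  70→75: 5 bp
  75→83: 8 bp
  83→96: 13 bp
  96→109: 13 bp
  109→4 (wrap): 114-109+4 = 9 bp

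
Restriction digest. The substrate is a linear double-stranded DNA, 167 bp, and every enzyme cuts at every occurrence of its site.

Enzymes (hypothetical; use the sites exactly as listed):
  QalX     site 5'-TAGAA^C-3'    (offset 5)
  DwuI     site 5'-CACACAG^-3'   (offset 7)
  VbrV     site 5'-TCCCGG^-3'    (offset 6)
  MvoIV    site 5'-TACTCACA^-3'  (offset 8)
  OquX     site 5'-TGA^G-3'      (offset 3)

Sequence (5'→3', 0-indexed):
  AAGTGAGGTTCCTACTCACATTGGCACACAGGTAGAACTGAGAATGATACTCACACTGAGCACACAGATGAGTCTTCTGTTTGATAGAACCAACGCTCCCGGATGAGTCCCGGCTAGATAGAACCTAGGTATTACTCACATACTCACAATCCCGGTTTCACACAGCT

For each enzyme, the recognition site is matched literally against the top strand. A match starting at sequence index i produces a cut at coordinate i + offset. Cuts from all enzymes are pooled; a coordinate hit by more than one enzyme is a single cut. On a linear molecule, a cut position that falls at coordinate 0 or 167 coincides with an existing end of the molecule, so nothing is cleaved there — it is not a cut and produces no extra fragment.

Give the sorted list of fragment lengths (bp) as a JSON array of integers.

Scan for sites:
  QalX (TAGAAC, off=5): starts [32, 84, 118] → cuts [37, 89, 123]
  DwuI (CACACAG, off=7): starts [24, 60, 158] → cuts [31, 67, 165]
  VbrV (TCCCGG, off=6): starts [96, 107, 149] → cuts [102, 113, 155]
  MvoIV (TACTCACA, off=8): starts [12, 47, 132, 140] → cuts [20, 55, 140, 148]
  OquX (TGAG, off=3): starts [3, 38, 56, 68, 103] → cuts [6, 41, 59, 71, 106]

All cut coordinates (distinct, sorted): [6, 20, 31, 37, 41, 55, 59, 67, 71, 89, 102, 106, 113, 123, 140, 148, 155, 165]

Fragments:
  [0,6): 6 bp
  [6,20): 14 bp
  [20,31): 11 bp
  [31,37): 6 bp
  [37,41): 4 bp
  [41,55): 14 bp
  [55,59): 4 bp
  [59,67): 8 bp
  [67,71): 4 bp
  [71,89): 18 bp
  [89,102): 13 bp
  [102,106): 4 bp
  [106,113): 7 bp
  [113,123): 10 bp
  [123,140): 17 bp
  [140,148): 8 bp
  [148,155): 7 bp
  [155,165): 10 bp
  [165,167): 2 bp

[2,4,4,4,4,6,6,7,7,8,8,10,10,11,13,14,14,17,18]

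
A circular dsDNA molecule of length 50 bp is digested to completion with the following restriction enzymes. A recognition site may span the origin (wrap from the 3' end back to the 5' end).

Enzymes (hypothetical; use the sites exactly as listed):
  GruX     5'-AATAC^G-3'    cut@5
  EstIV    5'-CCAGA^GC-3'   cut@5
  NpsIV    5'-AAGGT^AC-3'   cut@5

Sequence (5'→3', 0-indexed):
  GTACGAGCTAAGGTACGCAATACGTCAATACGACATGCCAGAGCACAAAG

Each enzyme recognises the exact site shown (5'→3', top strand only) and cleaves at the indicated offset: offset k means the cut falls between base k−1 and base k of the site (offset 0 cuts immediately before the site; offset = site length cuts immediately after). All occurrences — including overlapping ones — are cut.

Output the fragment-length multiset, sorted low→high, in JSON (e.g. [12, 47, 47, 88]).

[8,9,10,11,12]

Scan for sites:
  GruX AATACG/5: at [18, 26] ⇒ [23, 31]
  EstIV CCAGAGC/5: at [37] ⇒ [42]
  NpsIV AAGGTAC/5: at [9, 47] ⇒ [2, 14]

Pooled cuts: [2, 14, 23, 31, 42]

Fragments:
  2→14: 12 bp
  14→23: 9 bp
  23→31: 8 bp
  31→42: 11 bp
  42→2 (wrap): 50-42+2 = 10 bp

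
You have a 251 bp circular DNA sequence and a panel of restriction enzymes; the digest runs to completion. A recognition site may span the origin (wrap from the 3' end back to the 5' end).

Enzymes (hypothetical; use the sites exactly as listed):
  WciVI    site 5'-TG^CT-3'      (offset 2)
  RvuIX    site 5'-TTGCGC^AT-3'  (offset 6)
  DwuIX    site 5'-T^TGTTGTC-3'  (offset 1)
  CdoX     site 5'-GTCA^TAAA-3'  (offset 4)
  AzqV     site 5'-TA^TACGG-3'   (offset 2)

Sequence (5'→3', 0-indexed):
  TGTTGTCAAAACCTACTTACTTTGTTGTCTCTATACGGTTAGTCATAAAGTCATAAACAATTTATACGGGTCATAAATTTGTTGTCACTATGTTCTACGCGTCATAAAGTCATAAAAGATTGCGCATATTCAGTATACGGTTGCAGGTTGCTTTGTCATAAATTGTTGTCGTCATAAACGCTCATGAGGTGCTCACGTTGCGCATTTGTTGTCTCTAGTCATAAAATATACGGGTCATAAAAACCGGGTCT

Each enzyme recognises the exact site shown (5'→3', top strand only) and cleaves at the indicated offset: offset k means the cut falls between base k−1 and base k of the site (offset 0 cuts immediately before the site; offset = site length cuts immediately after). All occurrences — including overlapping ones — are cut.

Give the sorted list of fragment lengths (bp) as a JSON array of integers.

Per-enzyme occurrences:
  WciVI TGCT/2: at [148, 189] ⇒ [150, 191]
  RvuIX TTGCGCAT/6: at [119, 197] ⇒ [125, 203]
  DwuIX TTGTTGTC/1: at [21, 78, 162, 205, 250] ⇒ [0, 22, 79, 163, 206]
  CdoX GTCATAAA/4: at [41, 49, 69, 100, 108, 154, 170, 217, 233] ⇒ [45, 53, 73, 104, 112, 158, 174, 221, 237]
  AzqV TATACGG/2: at [31, 62, 133, 226] ⇒ [33, 64, 135, 228]

Pooled cuts: [0, 22, 33, 45, 53, 64, 73, 79, 104, 112, 125, 135, 150, 158, 163, 174, 191, 203, 206, 221, 228, 237]

Fragment lengths:
  0→22: 22 bp
  22→33: 11 bp
  33→45: 12 bp
  45→53: 8 bp
  53→64: 11 bp
  64→73: 9 bp
  73→79: 6 bp
  79→104: 25 bp
  104→112: 8 bp
  112→125: 13 bp
  125→135: 10 bp
  135→150: 15 bp
  150→158: 8 bp
  158→163: 5 bp
  163→174: 11 bp
  174→191: 17 bp
  191→203: 12 bp
  203→206: 3 bp
  206→221: 15 bp
  221→228: 7 bp
  228→237: 9 bp
  237→0 (wrap): 251-237+0 = 14 bp

[3,5,6,7,8,8,8,9,9,10,11,11,11,12,12,13,14,15,15,17,22,25]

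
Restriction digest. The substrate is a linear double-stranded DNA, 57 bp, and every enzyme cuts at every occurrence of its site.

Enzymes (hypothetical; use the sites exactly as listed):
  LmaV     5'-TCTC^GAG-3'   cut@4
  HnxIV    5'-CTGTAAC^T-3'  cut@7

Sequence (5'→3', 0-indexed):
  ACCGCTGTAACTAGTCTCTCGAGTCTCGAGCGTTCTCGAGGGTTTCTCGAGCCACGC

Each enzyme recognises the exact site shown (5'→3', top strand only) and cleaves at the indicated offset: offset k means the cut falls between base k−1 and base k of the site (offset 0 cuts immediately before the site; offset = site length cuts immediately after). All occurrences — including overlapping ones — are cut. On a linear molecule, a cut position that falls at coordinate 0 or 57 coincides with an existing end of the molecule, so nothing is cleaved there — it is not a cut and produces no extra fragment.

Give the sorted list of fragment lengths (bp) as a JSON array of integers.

[7,9,9,10,11,11]

Site scan:
  LmaV TCTCGAG/4: at [16, 23, 33, 44] ⇒ [20, 27, 37, 48]
  HnxIV CTGTAACT/7: at [4] ⇒ [11]

Pooled cuts: [11, 20, 27, 37, 48]

Fragments:
  [0,11): 11 bp
  [11,20): 9 bp
  [20,27): 7 bp
  [27,37): 10 bp
  [37,48): 11 bp
  [48,57): 9 bp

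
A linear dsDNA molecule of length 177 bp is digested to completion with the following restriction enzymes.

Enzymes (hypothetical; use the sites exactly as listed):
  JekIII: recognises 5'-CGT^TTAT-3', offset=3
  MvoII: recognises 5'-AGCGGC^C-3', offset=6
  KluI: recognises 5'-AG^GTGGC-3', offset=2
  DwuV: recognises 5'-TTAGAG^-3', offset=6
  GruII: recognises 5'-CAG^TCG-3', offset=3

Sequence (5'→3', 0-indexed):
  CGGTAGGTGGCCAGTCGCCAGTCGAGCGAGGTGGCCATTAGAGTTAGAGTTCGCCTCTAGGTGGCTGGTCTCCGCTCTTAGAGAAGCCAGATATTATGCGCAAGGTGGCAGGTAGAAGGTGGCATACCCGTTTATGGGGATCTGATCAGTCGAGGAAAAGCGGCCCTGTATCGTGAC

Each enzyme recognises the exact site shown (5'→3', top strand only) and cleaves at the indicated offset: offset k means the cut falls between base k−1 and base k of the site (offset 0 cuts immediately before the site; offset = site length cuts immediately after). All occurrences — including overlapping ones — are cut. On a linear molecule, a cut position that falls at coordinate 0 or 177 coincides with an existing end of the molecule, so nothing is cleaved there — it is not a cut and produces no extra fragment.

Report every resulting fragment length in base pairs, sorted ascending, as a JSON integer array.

[6,6,7,8,9,11,13,13,13,14,15,18,21,23]

Per-enzyme occurrences:
  JekIII CGTTTAT/3: at [128] ⇒ [131]
  MvoII AGCGGCC/6: at [158] ⇒ [164]
  KluI AGGTGGC/2: at [4, 28, 58, 102, 116] ⇒ [6, 30, 60, 104, 118]
  DwuV TTAGAG/6: at [37, 43, 77] ⇒ [43, 49, 83]
  GruII CAGTCG/3: at [11, 18, 146] ⇒ [14, 21, 149]

All cut coordinates (distinct, sorted): [6, 14, 21, 30, 43, 49, 60, 83, 104, 118, 131, 149, 164]

Fragments:
  [0,6): 6 bp
  [6,14): 8 bp
  [14,21): 7 bp
  [21,30): 9 bp
  [30,43): 13 bp
  [43,49): 6 bp
  [49,60): 11 bp
  [60,83): 23 bp
  [83,104): 21 bp
  [104,118): 14 bp
  [118,131): 13 bp
  [131,149): 18 bp
  [149,164): 15 bp
  [164,177): 13 bp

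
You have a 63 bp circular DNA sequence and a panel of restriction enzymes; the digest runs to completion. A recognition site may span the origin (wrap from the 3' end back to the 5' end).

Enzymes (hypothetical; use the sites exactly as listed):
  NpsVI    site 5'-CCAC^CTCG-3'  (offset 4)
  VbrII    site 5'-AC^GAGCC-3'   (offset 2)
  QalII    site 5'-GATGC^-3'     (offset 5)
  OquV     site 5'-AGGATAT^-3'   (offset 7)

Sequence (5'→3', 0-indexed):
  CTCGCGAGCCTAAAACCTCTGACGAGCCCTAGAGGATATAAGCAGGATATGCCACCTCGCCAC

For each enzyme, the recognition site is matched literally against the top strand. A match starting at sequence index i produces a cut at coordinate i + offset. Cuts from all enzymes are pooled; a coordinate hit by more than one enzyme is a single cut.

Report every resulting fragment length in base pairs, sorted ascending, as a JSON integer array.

[5,8,11,16,23]

Scan for sites:
  NpsVI (CCACCTCG, off=4): starts [51, 59] → cuts [0, 55]
  VbrII (ACGAGCC, off=2): starts [21] → cuts [23]
  QalII (GATGC, off=5): no sites
  OquV (AGGATAT, off=7): starts [32, 43] → cuts [39, 50]

All cut coordinates (distinct, sorted): [0, 23, 39, 50, 55]

Fragment lengths:
  0→23: 23 bp
  23→39: 16 bp
  39→50: 11 bp
  50→55: 5 bp
  55→0 (wrap): 63-55+0 = 8 bp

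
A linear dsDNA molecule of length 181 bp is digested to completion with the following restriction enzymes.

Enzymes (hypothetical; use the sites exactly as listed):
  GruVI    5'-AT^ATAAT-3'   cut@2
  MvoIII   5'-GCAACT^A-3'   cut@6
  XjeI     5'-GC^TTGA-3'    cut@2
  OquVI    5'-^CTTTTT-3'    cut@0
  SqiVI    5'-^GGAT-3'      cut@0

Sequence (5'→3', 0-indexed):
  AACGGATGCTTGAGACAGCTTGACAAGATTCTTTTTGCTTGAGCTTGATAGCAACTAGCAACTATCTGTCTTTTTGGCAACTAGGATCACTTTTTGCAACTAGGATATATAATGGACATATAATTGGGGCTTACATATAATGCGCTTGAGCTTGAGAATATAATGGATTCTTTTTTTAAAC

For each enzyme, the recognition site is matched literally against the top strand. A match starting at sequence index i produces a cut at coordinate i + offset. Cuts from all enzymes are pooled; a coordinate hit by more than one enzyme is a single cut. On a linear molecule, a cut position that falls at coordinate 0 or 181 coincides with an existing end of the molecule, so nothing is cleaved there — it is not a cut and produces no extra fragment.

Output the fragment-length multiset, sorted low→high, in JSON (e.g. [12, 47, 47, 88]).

Scan for sites:
  GruVI ATATAAT/2: at [106, 117, 134, 157] ⇒ [108, 119, 136, 159]
  MvoIII GCAACTA/6: at [50, 57, 76, 95] ⇒ [56, 63, 82, 101]
  XjeI GCTTGA/2: at [7, 17, 36, 42, 143, 149] ⇒ [9, 19, 38, 44, 145, 151]
  OquVI CTTTTT/0: at [30, 69, 89, 169] ⇒ [30, 69, 89, 169]
  SqiVI GGAT/0: at [3, 83, 102, 164] ⇒ [3, 83, 102, 164]

All cut coordinates (distinct, sorted): [3, 9, 19, 30, 38, 44, 56, 63, 69, 82, 83, 89, 101, 102, 108, 119, 136, 145, 151, 159, 164, 169]

Fragments:
  [0,3): 3 bp
  [3,9): 6 bp
  [9,19): 10 bp
  [19,30): 11 bp
  [30,38): 8 bp
  [38,44): 6 bp
  [44,56): 12 bp
  [56,63): 7 bp
  [63,69): 6 bp
  [69,82): 13 bp
  [82,83): 1 bp
  [83,89): 6 bp
  [89,101): 12 bp
  [101,102): 1 bp
  [102,108): 6 bp
  [108,119): 11 bp
  [119,136): 17 bp
  [136,145): 9 bp
  [145,151): 6 bp
  [151,159): 8 bp
  [159,164): 5 bp
  [164,169): 5 bp
  [169,181): 12 bp

[1,1,3,5,5,6,6,6,6,6,6,7,8,8,9,10,11,11,12,12,12,13,17]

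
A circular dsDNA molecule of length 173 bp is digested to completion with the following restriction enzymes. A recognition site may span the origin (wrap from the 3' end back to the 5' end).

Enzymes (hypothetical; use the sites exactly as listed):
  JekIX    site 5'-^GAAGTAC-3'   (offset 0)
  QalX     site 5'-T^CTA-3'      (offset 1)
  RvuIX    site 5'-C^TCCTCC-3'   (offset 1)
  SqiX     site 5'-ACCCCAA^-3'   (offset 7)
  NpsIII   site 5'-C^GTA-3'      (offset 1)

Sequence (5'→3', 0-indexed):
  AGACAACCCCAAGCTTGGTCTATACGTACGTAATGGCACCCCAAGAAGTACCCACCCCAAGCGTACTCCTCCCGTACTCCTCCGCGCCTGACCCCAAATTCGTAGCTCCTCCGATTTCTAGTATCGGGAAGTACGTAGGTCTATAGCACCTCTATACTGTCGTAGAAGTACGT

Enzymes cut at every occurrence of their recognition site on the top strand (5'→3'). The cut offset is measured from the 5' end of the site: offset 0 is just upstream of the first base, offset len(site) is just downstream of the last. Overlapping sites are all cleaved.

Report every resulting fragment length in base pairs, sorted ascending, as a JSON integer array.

Per-enzyme occurrences:
  JekIX (GAAGTAC, off=0): starts [44, 127, 164] → cuts [44, 127, 164]
  QalX (TCTA, off=1): starts [18, 116, 139, 150] → cuts [19, 117, 140, 151]
  RvuIX (CTCCTCC, off=1): starts [65, 76, 105] → cuts [66, 77, 106]
  SqiX (ACCCCAA, off=7): starts [5, 37, 53, 90] → cuts [12, 44, 60, 97]
  NpsIII (CGTA, off=1): starts [24, 28, 61, 72, 100, 133, 160, 170] → cuts [25, 29, 62, 73, 101, 134, 161, 171]

All cut coordinates (distinct, sorted): [12, 19, 25, 29, 44, 60, 62, 66, 73, 77, 97, 101, 106, 117, 127, 134, 140, 151, 161, 164, 171]

Fragment lengths:
  12→19: 7 bp
  19→25: 6 bp
  25→29: 4 bp
  29→44: 15 bp
  44→60: 16 bp
  60→62: 2 bp
  62→66: 4 bp
  66→73: 7 bp
  73→77: 4 bp
  77→97: 20 bp
  97→101: 4 bp
  101→106: 5 bp
  106→117: 11 bp
  117→127: 10 bp
  127→134: 7 bp
  134→140: 6 bp
  140→151: 11 bp
  151→161: 10 bp
  161→164: 3 bp
  164→171: 7 bp
  171→12 (wrap): 173-171+12 = 14 bp

[2,3,4,4,4,4,5,6,6,7,7,7,7,10,10,11,11,14,15,16,20]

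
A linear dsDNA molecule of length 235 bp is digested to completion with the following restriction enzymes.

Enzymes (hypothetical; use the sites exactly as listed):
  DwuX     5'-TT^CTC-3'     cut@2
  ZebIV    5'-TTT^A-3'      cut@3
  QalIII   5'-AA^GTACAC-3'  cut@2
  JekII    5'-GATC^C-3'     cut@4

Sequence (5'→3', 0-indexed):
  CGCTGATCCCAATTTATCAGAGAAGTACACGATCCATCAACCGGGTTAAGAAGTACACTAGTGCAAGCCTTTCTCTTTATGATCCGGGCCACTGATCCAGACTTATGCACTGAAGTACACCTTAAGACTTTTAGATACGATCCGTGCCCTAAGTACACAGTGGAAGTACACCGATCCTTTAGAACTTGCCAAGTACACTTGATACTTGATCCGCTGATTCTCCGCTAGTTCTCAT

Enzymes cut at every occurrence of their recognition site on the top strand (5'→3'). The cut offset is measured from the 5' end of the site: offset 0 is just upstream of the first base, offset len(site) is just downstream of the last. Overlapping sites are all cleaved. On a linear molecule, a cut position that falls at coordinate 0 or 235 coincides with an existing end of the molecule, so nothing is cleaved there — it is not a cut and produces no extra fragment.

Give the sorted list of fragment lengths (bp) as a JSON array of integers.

[4,5,6,6,7,8,8,9,10,10,10,11,11,12,13,13,17,18,18,19,20]

Site scan:
  DwuX TTCTC/2: at [70, 217, 228] ⇒ [72, 219, 230]
  ZebIV TTTA/3: at [12, 75, 129, 177] ⇒ [15, 78, 132, 180]
  QalIII AAGTACAC/2: at [22, 50, 112, 150, 163, 190] ⇒ [24, 52, 114, 152, 165, 192]
  JekII GATCC/4: at [4, 30, 80, 93, 138, 172, 207] ⇒ [8, 34, 84, 97, 142, 176, 211]

Pooled cuts: [8, 15, 24, 34, 52, 72, 78, 84, 97, 114, 132, 142, 152, 165, 176, 180, 192, 211, 219, 230]

Fragments:
  [0,8): 8 bp
  [8,15): 7 bp
  [15,24): 9 bp
  [24,34): 10 bp
  [34,52): 18 bp
  [52,72): 20 bp
  [72,78): 6 bp
  [78,84): 6 bp
  [84,97): 13 bp
  [97,114): 17 bp
  [114,132): 18 bp
  [132,142): 10 bp
  [142,152): 10 bp
  [152,165): 13 bp
  [165,176): 11 bp
  [176,180): 4 bp
  [180,192): 12 bp
  [192,211): 19 bp
  [211,219): 8 bp
  [219,230): 11 bp
  [230,235): 5 bp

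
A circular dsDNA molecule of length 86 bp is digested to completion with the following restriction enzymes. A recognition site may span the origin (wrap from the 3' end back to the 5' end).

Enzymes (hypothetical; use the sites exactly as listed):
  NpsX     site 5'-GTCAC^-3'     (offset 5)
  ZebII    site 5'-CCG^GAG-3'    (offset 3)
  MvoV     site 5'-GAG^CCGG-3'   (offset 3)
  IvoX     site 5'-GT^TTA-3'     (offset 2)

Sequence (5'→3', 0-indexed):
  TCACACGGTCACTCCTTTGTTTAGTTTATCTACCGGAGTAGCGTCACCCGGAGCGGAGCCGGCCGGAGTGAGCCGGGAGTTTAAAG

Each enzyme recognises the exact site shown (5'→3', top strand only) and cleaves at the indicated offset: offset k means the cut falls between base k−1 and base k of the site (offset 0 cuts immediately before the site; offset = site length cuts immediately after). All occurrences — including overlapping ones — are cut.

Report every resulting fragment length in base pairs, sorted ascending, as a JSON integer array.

Site scan:
  NpsX GTCAC/5: at [7, 42, 85] ⇒ [4, 12, 47]
  ZebII CCGGAG/3: at [32, 47, 62] ⇒ [35, 50, 65]
  MvoV GAGCCGG/3: at [55, 69] ⇒ [58, 72]
  IvoX GTTTA/2: at [18, 23, 78] ⇒ [20, 25, 80]

Pooled cuts: [4, 12, 20, 25, 35, 47, 50, 58, 65, 72, 80]

Fragments:
  4→12: 8 bp
  12→20: 8 bp
  20→25: 5 bp
  25→35: 10 bp
  35→47: 12 bp
  47→50: 3 bp
  50→58: 8 bp
  58→65: 7 bp
  65→72: 7 bp
  72→80: 8 bp
  80→4 (wrap): 86-80+4 = 10 bp

[3,5,7,7,8,8,8,8,10,10,12]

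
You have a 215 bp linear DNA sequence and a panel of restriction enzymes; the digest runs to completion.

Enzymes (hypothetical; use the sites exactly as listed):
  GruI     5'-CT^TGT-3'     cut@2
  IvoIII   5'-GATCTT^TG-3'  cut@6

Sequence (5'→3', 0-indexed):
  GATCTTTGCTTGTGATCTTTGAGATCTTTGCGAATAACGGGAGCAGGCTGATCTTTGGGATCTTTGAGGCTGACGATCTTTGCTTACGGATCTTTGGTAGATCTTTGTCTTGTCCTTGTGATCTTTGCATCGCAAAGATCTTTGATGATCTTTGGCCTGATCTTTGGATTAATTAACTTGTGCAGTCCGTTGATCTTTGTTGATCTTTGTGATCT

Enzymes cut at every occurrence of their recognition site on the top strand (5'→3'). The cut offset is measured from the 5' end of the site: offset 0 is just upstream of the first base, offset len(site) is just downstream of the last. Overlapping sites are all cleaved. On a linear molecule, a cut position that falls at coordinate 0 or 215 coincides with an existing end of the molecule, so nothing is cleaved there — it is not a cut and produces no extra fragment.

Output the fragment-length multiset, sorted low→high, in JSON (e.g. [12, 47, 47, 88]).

Per-enzyme occurrences:
  GruI CTTGT/2: at [8, 108, 114, 176] ⇒ [10, 110, 116, 178]
  IvoIII GATCTTTG/6: at [0, 13, 22, 49, 58, 74, 88, 99, 119, 136, 146, 158, 191, 201] ⇒ [6, 19, 28, 55, 64, 80, 94, 105, 125, 142, 152, 164, 197, 207]

Pooled cuts: [6, 10, 19, 28, 55, 64, 80, 94, 105, 110, 116, 125, 142, 152, 164, 178, 197, 207]

Fragments:
  [0,6): 6 bp
  [6,10): 4 bp
  [10,19): 9 bp
  [19,28): 9 bp
  [28,55): 27 bp
  [55,64): 9 bp
  [64,80): 16 bp
  [80,94): 14 bp
  [94,105): 11 bp
  [105,110): 5 bp
  [110,116): 6 bp
  [116,125): 9 bp
  [125,142): 17 bp
  [142,152): 10 bp
  [152,164): 12 bp
  [164,178): 14 bp
  [178,197): 19 bp
  [197,207): 10 bp
  [207,215): 8 bp

[4,5,6,6,8,9,9,9,9,10,10,11,12,14,14,16,17,19,27]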